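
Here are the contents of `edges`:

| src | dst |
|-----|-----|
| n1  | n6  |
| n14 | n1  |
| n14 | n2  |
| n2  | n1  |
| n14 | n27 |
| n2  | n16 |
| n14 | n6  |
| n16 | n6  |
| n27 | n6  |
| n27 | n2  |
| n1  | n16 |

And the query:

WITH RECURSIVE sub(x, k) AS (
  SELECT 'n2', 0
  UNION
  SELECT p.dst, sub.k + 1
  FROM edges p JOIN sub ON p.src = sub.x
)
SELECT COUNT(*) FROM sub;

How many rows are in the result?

6

Base: (n2, k=0).
Iteration 1: edges from {n2} -> (n1, k=1), (n16, k=1).
Iteration 2: edges from {n1,n16} -> (n16, k=2), (n6, k=2). [UNION drops 1 duplicate row(s)]
Iteration 3: edges from {n16,n6} -> (n6, k=3).
Iteration 4: no outgoing edges from {n6}; recursion stops.
Total rows emitted: 6.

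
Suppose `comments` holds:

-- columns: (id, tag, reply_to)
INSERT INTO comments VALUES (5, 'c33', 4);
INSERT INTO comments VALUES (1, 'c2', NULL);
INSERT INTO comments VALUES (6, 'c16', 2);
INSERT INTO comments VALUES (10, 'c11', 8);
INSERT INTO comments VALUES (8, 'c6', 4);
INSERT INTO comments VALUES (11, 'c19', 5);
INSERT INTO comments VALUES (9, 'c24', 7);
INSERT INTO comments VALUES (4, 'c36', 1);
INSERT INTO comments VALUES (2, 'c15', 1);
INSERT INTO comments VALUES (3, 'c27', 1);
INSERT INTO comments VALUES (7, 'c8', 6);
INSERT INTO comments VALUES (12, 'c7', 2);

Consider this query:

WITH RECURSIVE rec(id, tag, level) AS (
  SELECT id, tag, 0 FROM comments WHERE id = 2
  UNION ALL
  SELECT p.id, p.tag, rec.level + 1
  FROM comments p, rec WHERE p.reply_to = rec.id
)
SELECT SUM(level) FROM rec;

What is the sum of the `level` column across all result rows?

7

Base: id=2 (c15) at level 0.
Iteration 1: rows with reply_to in {2} -> c16 (id 6, level 1), c7 (id 12, level 1).
Iteration 2: rows with reply_to in {6,12} -> c8 (id 7, level 2).
Iteration 3: rows with reply_to in {7} -> c24 (id 9, level 3).
Iteration 4: no rows with reply_to in {9}; recursion stops.
SUM(level) = 0 + 1 + 1 + 2 + 3 = 7.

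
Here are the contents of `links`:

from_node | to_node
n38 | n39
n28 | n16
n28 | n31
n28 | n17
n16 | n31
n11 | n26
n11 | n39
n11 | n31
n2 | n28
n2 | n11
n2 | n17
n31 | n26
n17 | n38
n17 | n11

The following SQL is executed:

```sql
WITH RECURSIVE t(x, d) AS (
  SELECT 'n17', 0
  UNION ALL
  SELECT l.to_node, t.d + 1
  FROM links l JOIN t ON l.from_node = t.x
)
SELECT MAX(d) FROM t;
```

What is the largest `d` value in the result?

Base: (n17, d=0).
Iteration 1: edges from {n17} -> (n11, d=1), (n38, d=1).
Iteration 2: edges from {n11,n38} -> (n26, d=2), (n31, d=2), (n39, d=2) x2. [UNION ALL keeps all 4 new rows, including repeats]
Iteration 3: edges from {n26,n31,n39} -> (n26, d=3).
Iteration 4: no outgoing edges from {n26}; recursion stops.
d values: 0, 1, 1, 2, 2, 2, 2, 3; the maximum is 3.

3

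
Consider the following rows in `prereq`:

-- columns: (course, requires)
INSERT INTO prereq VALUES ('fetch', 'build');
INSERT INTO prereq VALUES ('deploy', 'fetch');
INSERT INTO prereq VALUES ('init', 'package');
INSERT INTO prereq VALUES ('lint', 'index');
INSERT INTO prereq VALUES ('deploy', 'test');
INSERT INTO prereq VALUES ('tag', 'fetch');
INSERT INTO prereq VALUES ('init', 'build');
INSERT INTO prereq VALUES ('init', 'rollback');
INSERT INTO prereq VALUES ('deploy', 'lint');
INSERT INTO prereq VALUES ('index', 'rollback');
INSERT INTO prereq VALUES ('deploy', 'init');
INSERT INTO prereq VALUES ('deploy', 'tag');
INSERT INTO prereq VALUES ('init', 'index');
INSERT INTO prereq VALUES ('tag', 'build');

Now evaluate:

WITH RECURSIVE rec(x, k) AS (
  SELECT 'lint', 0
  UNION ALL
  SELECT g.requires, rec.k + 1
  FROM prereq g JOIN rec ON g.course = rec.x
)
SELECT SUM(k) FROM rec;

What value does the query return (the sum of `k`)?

Base: (lint, k=0).
Iteration 1: edges from {lint} -> (index, k=1).
Iteration 2: edges from {index} -> (rollback, k=2).
Iteration 3: no outgoing edges from {rollback}; recursion stops.
SUM(k) = 0 + 1 + 2 = 3.

3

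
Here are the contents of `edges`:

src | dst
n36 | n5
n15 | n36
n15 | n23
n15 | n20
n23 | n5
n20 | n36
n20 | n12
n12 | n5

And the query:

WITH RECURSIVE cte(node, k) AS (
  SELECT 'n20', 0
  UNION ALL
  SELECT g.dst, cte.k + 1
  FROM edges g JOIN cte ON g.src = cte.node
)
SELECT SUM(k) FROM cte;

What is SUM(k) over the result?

6

Base: (n20, k=0).
Iteration 1: edges from {n20} -> (n12, k=1), (n36, k=1).
Iteration 2: edges from {n12,n36} -> (n5, k=2) x2. [UNION ALL keeps all 2 new rows, including repeats]
Iteration 3: no outgoing edges from {n5}; recursion stops.
SUM(k) = 0 + 1 + 1 + 2 + 2 = 6.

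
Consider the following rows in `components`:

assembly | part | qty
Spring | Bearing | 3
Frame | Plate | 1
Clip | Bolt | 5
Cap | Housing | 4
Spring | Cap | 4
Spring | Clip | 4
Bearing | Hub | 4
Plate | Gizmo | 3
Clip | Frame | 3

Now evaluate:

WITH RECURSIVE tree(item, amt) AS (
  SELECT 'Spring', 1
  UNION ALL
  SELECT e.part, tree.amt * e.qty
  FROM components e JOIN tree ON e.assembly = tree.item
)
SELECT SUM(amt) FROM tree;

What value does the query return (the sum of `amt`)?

Base: (Spring, amt=1).
Iteration 1: components of {Spring} -> Bearing = 1*3 = 3, Cap = 1*4 = 4, Clip = 1*4 = 4.
Iteration 2: components of {Bearing,Cap,Clip} -> Bolt = 4*5 = 20, Frame = 4*3 = 12, Housing = 4*4 = 16, Hub = 3*4 = 12.
Iteration 3: components of {Bolt,Frame,Housing,Hub} -> Plate = 12*1 = 12.
Iteration 4: components of {Plate} -> Gizmo = 12*3 = 36.
Iteration 5: no further components; recursion stops.
SUM(amt) = 1 + 3 + 4 + 4 + 12 + 12 + 20 + 16 + 12 + 36 = 120.

120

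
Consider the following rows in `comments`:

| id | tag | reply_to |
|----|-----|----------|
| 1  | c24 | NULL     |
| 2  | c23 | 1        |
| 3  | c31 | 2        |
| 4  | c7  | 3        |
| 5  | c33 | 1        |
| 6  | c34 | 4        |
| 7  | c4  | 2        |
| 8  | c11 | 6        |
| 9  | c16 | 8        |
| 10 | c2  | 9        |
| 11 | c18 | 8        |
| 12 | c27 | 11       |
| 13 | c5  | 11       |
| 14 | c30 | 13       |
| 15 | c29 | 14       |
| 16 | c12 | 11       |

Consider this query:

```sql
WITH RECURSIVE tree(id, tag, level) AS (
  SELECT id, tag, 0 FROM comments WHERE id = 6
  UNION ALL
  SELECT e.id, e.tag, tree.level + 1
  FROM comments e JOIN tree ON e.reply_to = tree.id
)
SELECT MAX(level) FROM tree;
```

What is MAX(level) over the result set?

5

Base: id=6 (c34) at level 0.
Iteration 1: rows with reply_to in {6} -> c11 (id 8, level 1).
Iteration 2: rows with reply_to in {8} -> c16 (id 9, level 2), c18 (id 11, level 2).
Iteration 3: rows with reply_to in {9,11} -> c2 (id 10, level 3), c27 (id 12, level 3), c5 (id 13, level 3), c12 (id 16, level 3).
Iteration 4: rows with reply_to in {10,12,13,16} -> c30 (id 14, level 4).
Iteration 5: rows with reply_to in {14} -> c29 (id 15, level 5).
Iteration 6: no rows with reply_to in {15}; recursion stops.
level values: 0, 1, 2, 2, 3, 3, 3, 3, 4, 5; the maximum is 5.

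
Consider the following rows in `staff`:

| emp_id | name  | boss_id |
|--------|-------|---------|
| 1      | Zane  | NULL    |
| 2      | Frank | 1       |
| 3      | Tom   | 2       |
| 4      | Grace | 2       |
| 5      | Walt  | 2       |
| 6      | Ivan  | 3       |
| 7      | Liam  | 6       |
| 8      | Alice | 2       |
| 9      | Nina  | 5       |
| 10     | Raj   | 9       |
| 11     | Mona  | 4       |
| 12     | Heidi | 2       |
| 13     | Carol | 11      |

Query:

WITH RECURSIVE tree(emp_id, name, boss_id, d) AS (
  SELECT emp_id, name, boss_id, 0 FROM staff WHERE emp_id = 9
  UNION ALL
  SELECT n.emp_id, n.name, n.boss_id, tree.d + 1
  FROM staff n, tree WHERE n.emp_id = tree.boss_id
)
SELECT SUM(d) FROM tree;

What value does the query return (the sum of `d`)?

6

Base: emp_id=9 (Nina), boss_id=5, d 0.
Iteration 1: join on emp_id=5 -> Walt (id 5, boss_id=2, d 1).
Iteration 2: join on emp_id=2 -> Frank (id 2, boss_id=1, d 2).
Iteration 3: join on emp_id=1 -> Zane (id 1, boss_id=NULL, d 3).
Iteration 4: boss_id is NULL; no match; recursion stops.
SUM(d) = 0 + 1 + 2 + 3 = 6.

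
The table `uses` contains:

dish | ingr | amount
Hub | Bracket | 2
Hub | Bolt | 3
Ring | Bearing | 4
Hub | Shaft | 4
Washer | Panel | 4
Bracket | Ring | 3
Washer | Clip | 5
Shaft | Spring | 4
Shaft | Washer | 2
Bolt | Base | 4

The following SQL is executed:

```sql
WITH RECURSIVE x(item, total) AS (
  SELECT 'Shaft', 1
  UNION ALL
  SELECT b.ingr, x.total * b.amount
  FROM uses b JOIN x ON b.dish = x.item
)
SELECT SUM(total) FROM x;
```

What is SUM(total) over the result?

Base: (Shaft, total=1).
Iteration 1: components of {Shaft} -> Spring = 1*4 = 4, Washer = 1*2 = 2.
Iteration 2: components of {Spring,Washer} -> Clip = 2*5 = 10, Panel = 2*4 = 8.
Iteration 3: no further components; recursion stops.
SUM(total) = 1 + 4 + 2 + 8 + 10 = 25.

25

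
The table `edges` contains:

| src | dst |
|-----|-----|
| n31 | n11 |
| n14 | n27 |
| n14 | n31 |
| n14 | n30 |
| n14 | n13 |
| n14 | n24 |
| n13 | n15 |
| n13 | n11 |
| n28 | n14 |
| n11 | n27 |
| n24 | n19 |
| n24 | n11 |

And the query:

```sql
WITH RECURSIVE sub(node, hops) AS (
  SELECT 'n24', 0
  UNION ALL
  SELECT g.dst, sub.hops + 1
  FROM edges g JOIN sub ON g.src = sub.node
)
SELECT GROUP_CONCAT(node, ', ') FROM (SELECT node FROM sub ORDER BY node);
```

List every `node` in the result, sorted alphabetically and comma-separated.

n11, n19, n24, n27

Base: (n24, hops=0).
Iteration 1: edges from {n24} -> (n11, hops=1), (n19, hops=1).
Iteration 2: edges from {n11,n19} -> (n27, hops=2).
Iteration 3: no outgoing edges from {n27}; recursion stops.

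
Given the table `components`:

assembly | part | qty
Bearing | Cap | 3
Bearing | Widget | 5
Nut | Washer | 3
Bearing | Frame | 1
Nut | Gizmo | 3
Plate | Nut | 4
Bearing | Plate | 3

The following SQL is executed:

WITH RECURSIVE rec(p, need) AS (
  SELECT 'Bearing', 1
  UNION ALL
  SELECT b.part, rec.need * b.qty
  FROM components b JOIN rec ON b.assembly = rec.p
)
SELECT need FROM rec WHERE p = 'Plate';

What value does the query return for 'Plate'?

3

Base: (Bearing, need=1).
Iteration 1: components of {Bearing} -> Cap = 1*3 = 3, Frame = 1*1 = 1, Plate = 1*3 = 3, Widget = 1*5 = 5.
Iteration 2: components of {Cap,Frame,Plate,Widget} -> Nut = 3*4 = 12.
Iteration 3: components of {Nut} -> Gizmo = 12*3 = 36, Washer = 12*3 = 36.
Iteration 4: no further components; recursion stops.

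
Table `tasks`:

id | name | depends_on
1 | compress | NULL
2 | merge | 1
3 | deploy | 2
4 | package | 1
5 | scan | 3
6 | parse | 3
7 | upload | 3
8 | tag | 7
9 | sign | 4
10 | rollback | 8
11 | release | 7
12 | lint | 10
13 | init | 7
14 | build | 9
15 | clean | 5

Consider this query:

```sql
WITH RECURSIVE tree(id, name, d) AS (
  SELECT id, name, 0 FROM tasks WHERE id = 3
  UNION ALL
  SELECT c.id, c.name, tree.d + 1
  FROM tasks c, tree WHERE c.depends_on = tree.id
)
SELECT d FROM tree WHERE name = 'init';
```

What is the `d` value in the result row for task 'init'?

2

Base: id=3 (deploy) at d 0.
Iteration 1: rows with depends_on in {3} -> scan (id 5, d 1), parse (id 6, d 1), upload (id 7, d 1).
Iteration 2: rows with depends_on in {5,6,7} -> tag (id 8, d 2), release (id 11, d 2), init (id 13, d 2), clean (id 15, d 2).
Iteration 3: rows with depends_on in {8,11,13,15} -> rollback (id 10, d 3).
Iteration 4: rows with depends_on in {10} -> lint (id 12, d 4).
Iteration 5: no rows with depends_on in {12}; recursion stops.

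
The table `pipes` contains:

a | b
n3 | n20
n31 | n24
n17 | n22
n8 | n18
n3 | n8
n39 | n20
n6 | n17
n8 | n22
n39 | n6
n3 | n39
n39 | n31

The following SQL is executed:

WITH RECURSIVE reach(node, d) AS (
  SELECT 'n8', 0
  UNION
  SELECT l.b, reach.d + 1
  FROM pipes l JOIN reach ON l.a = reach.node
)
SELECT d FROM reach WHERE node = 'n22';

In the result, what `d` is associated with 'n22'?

1

Base: (n8, d=0).
Iteration 1: edges from {n8} -> (n18, d=1), (n22, d=1).
Iteration 2: no outgoing edges from {n18,n22}; recursion stops.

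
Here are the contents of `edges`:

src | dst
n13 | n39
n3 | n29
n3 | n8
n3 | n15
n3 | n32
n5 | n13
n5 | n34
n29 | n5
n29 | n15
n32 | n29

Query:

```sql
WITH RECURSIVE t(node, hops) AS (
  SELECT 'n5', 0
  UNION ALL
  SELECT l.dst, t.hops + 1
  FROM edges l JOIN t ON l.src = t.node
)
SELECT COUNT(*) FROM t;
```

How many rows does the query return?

Base: (n5, hops=0).
Iteration 1: edges from {n5} -> (n13, hops=1), (n34, hops=1).
Iteration 2: edges from {n13,n34} -> (n39, hops=2).
Iteration 3: no outgoing edges from {n39}; recursion stops.
Total rows emitted: 4.

4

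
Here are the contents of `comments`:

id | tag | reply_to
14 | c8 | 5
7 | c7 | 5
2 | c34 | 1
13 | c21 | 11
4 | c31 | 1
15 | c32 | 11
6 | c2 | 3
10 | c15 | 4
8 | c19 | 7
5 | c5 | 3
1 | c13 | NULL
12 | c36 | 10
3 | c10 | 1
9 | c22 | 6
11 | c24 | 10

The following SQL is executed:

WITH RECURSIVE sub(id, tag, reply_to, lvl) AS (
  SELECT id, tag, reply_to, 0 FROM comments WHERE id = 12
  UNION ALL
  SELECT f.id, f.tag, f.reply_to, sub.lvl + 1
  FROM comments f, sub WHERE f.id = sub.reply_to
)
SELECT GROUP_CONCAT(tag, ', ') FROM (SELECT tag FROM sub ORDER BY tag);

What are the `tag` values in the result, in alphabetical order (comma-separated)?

Base: id=12 (c36), reply_to=10, lvl 0.
Iteration 1: join on id=10 -> c15 (id 10, reply_to=4, lvl 1).
Iteration 2: join on id=4 -> c31 (id 4, reply_to=1, lvl 2).
Iteration 3: join on id=1 -> c13 (id 1, reply_to=NULL, lvl 3).
Iteration 4: reply_to is NULL; no match; recursion stops.

c13, c15, c31, c36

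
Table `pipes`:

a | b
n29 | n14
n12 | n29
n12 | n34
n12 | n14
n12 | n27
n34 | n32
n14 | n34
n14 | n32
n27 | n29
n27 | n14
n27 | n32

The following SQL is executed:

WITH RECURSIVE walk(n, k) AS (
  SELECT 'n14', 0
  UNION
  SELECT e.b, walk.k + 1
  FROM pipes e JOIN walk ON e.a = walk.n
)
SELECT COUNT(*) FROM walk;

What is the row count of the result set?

4

Base: (n14, k=0).
Iteration 1: edges from {n14} -> (n32, k=1), (n34, k=1).
Iteration 2: edges from {n32,n34} -> (n32, k=2).
Iteration 3: no outgoing edges from {n32}; recursion stops.
Total rows emitted: 4.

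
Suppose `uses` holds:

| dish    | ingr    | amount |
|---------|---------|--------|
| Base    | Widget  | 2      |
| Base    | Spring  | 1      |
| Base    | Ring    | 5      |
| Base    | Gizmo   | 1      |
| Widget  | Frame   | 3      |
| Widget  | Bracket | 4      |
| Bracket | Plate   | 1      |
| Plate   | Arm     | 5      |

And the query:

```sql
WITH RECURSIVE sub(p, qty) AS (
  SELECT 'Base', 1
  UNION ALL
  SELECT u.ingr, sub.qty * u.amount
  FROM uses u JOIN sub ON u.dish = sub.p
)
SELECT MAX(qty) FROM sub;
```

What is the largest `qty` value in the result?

Base: (Base, qty=1).
Iteration 1: components of {Base} -> Gizmo = 1*1 = 1, Ring = 1*5 = 5, Spring = 1*1 = 1, Widget = 1*2 = 2.
Iteration 2: components of {Gizmo,Ring,Spring,Widget} -> Bracket = 2*4 = 8, Frame = 2*3 = 6.
Iteration 3: components of {Bracket,Frame} -> Plate = 8*1 = 8.
Iteration 4: components of {Plate} -> Arm = 8*5 = 40.
Iteration 5: no further components; recursion stops.
qty values: 1, 2, 1, 5, 1, 6, 8, 8, 40; the maximum is 40.

40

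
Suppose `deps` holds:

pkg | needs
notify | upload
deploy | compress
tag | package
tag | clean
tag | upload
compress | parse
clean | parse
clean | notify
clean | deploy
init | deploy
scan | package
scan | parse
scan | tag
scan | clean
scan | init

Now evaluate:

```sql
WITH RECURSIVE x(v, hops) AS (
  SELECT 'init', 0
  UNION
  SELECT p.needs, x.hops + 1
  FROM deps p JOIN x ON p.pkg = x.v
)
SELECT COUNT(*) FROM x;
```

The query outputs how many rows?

Base: (init, hops=0).
Iteration 1: edges from {init} -> (deploy, hops=1).
Iteration 2: edges from {deploy} -> (compress, hops=2).
Iteration 3: edges from {compress} -> (parse, hops=3).
Iteration 4: no outgoing edges from {parse}; recursion stops.
Total rows emitted: 4.

4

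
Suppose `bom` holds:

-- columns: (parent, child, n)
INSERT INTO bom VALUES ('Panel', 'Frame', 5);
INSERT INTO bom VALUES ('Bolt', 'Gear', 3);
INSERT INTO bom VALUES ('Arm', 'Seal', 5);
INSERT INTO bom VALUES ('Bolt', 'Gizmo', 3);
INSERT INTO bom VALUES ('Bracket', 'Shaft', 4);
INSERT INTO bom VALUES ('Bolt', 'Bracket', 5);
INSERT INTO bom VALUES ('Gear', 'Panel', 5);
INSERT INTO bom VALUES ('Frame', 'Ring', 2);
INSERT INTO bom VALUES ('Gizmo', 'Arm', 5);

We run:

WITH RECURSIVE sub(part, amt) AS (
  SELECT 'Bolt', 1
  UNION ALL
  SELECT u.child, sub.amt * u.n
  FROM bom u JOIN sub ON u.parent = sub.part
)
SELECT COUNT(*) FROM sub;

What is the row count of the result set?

10

Base: (Bolt, amt=1).
Iteration 1: components of {Bolt} -> Bracket = 1*5 = 5, Gear = 1*3 = 3, Gizmo = 1*3 = 3.
Iteration 2: components of {Bracket,Gear,Gizmo} -> Arm = 3*5 = 15, Panel = 3*5 = 15, Shaft = 5*4 = 20.
Iteration 3: components of {Arm,Panel,Shaft} -> Frame = 15*5 = 75, Seal = 15*5 = 75.
Iteration 4: components of {Frame,Seal} -> Ring = 75*2 = 150.
Iteration 5: no further components; recursion stops.
Total rows emitted: 10.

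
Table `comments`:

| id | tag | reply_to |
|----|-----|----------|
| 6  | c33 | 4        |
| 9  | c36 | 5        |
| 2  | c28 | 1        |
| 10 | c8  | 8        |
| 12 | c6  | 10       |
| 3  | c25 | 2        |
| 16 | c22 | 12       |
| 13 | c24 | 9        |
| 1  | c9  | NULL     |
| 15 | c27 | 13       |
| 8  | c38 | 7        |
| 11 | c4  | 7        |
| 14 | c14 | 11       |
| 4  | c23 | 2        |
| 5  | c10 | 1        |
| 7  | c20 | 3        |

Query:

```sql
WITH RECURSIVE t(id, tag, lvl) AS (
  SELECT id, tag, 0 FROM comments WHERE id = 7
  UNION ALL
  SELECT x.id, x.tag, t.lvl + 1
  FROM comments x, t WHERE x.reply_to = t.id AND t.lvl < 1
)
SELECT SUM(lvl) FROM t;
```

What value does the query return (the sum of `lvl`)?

Base: id=7 (c20) at lvl 0.
Iteration 1: rows with reply_to in {7} -> c38 (id 8, lvl 1), c4 (id 11, lvl 1).
Iteration 2: lvl < 1 fails for all current rows; recursion stops.
SUM(lvl) = 0 + 1 + 1 = 2.

2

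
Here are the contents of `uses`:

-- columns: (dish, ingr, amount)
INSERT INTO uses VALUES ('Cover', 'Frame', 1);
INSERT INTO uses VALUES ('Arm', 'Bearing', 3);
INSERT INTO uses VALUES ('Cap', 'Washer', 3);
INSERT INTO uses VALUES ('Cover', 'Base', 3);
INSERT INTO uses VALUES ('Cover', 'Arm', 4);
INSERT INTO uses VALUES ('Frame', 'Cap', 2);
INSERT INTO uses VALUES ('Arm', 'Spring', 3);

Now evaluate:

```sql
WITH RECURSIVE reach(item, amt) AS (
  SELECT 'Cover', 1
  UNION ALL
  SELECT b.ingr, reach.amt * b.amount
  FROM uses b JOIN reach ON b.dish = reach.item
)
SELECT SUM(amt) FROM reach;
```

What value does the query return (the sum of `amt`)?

41

Base: (Cover, amt=1).
Iteration 1: components of {Cover} -> Arm = 1*4 = 4, Base = 1*3 = 3, Frame = 1*1 = 1.
Iteration 2: components of {Arm,Base,Frame} -> Bearing = 4*3 = 12, Cap = 1*2 = 2, Spring = 4*3 = 12.
Iteration 3: components of {Bearing,Cap,Spring} -> Washer = 2*3 = 6.
Iteration 4: no further components; recursion stops.
SUM(amt) = 1 + 1 + 4 + 3 + 2 + 12 + 12 + 6 = 41.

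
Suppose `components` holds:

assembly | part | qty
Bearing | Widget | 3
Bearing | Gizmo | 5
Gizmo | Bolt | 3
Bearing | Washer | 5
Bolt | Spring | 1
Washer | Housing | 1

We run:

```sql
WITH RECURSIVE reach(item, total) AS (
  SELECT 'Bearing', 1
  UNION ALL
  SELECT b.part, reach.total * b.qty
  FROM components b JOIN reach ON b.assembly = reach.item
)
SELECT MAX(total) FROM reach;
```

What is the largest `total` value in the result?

Base: (Bearing, total=1).
Iteration 1: components of {Bearing} -> Gizmo = 1*5 = 5, Washer = 1*5 = 5, Widget = 1*3 = 3.
Iteration 2: components of {Gizmo,Washer,Widget} -> Bolt = 5*3 = 15, Housing = 5*1 = 5.
Iteration 3: components of {Bolt,Housing} -> Spring = 15*1 = 15.
Iteration 4: no further components; recursion stops.
total values: 1, 3, 5, 5, 15, 5, 15; the maximum is 15.

15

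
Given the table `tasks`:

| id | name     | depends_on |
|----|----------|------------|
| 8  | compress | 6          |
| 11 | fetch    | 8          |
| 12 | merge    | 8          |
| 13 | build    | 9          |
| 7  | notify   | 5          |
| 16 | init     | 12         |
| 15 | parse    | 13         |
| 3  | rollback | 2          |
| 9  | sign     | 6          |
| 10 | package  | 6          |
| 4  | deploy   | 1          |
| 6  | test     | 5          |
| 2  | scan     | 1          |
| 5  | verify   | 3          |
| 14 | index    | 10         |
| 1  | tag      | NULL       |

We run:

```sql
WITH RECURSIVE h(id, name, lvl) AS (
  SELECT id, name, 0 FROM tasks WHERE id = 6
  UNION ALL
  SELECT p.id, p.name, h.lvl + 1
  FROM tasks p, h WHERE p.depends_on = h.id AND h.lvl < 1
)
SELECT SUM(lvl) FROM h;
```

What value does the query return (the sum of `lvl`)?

Base: id=6 (test) at lvl 0.
Iteration 1: rows with depends_on in {6} -> compress (id 8, lvl 1), sign (id 9, lvl 1), package (id 10, lvl 1).
Iteration 2: lvl < 1 fails for all current rows; recursion stops.
SUM(lvl) = 0 + 1 + 1 + 1 = 3.

3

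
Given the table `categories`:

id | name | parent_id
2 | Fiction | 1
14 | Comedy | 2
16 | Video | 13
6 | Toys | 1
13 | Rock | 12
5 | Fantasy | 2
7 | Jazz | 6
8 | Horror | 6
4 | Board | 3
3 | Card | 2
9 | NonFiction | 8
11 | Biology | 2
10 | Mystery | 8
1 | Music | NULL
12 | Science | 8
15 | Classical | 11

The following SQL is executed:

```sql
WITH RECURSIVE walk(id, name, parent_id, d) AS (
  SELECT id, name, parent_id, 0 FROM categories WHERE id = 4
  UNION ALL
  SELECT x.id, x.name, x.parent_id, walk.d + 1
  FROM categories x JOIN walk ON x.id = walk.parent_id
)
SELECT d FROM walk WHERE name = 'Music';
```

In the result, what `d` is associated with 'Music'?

Base: id=4 (Board), parent_id=3, d 0.
Iteration 1: join on id=3 -> Card (id 3, parent_id=2, d 1).
Iteration 2: join on id=2 -> Fiction (id 2, parent_id=1, d 2).
Iteration 3: join on id=1 -> Music (id 1, parent_id=NULL, d 3).
Iteration 4: parent_id is NULL; no match; recursion stops.

3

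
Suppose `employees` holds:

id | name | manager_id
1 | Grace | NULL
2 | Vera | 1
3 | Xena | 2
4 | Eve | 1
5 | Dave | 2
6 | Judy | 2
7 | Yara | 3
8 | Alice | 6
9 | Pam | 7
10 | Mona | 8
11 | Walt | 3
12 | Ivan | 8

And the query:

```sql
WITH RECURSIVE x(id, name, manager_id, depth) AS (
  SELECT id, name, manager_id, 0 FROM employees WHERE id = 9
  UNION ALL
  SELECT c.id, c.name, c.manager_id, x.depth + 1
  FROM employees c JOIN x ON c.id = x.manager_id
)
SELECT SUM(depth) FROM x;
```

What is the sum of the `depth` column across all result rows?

10

Base: id=9 (Pam), manager_id=7, depth 0.
Iteration 1: join on id=7 -> Yara (id 7, manager_id=3, depth 1).
Iteration 2: join on id=3 -> Xena (id 3, manager_id=2, depth 2).
Iteration 3: join on id=2 -> Vera (id 2, manager_id=1, depth 3).
Iteration 4: join on id=1 -> Grace (id 1, manager_id=NULL, depth 4).
Iteration 5: manager_id is NULL; no match; recursion stops.
SUM(depth) = 0 + 1 + 2 + 3 + 4 = 10.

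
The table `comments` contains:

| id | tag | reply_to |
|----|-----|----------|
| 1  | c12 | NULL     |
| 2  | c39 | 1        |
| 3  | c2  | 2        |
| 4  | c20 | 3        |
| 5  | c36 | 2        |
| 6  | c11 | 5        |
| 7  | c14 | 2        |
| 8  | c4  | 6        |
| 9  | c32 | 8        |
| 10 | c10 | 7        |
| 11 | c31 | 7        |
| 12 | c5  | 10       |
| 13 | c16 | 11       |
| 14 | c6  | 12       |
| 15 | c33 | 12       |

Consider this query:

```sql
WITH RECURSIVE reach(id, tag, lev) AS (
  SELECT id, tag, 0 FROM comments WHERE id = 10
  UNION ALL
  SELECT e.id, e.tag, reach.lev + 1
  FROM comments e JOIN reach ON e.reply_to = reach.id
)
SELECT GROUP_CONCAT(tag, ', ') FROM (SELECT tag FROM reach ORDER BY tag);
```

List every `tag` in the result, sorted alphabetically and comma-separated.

Base: id=10 (c10) at lev 0.
Iteration 1: rows with reply_to in {10} -> c5 (id 12, lev 1).
Iteration 2: rows with reply_to in {12} -> c6 (id 14, lev 2), c33 (id 15, lev 2).
Iteration 3: no rows with reply_to in {14,15}; recursion stops.

c10, c33, c5, c6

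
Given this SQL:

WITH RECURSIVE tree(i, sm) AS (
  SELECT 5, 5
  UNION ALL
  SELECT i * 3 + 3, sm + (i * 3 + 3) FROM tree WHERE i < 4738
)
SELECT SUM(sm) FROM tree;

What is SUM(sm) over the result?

31900

Base: i=5, sm=5.
Iteration 1: 5 < 4738 holds -> i = 5 * 3 + 3 = 18, sm = 5 + 18 = 23.
Iteration 2: 18 < 4738 holds -> i = 18 * 3 + 3 = 57, sm = 23 + 57 = 80.
Iteration 3: 57 < 4738 holds -> i = 57 * 3 + 3 = 174, sm = 80 + 174 = 254.
Iteration 4: 174 < 4738 holds -> i = 174 * 3 + 3 = 525, sm = 254 + 525 = 779.
Iteration 5: 525 < 4738 holds -> i = 525 * 3 + 3 = 1578, sm = 779 + 1578 = 2357.
Iteration 6: 1578 < 4738 holds -> i = 1578 * 3 + 3 = 4737, sm = 2357 + 4737 = 7094.
Iteration 7: 4737 < 4738 holds -> i = 4737 * 3 + 3 = 14214, sm = 7094 + 14214 = 21308.
Iteration 8: 14214 < 4738 fails; recursion stops.
SUM(sm) = 5 + 23 + 80 + 254 + 779 + 2357 + 7094 + 21308 = 31900.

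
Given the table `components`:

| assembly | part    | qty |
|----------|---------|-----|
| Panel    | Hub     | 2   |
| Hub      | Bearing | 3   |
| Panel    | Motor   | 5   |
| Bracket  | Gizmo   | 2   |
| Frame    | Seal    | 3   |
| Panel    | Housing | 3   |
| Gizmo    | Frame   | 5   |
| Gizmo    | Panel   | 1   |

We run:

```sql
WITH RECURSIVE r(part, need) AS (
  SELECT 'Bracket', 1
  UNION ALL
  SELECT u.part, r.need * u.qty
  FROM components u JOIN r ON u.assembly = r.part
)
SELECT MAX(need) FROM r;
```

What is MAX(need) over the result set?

30

Base: (Bracket, need=1).
Iteration 1: components of {Bracket} -> Gizmo = 1*2 = 2.
Iteration 2: components of {Gizmo} -> Frame = 2*5 = 10, Panel = 2*1 = 2.
Iteration 3: components of {Frame,Panel} -> Housing = 2*3 = 6, Hub = 2*2 = 4, Motor = 2*5 = 10, Seal = 10*3 = 30.
Iteration 4: components of {Housing,Hub,Motor,Seal} -> Bearing = 4*3 = 12.
Iteration 5: no further components; recursion stops.
need values: 1, 2, 2, 10, 10, 4, 6, 30, 12; the maximum is 30.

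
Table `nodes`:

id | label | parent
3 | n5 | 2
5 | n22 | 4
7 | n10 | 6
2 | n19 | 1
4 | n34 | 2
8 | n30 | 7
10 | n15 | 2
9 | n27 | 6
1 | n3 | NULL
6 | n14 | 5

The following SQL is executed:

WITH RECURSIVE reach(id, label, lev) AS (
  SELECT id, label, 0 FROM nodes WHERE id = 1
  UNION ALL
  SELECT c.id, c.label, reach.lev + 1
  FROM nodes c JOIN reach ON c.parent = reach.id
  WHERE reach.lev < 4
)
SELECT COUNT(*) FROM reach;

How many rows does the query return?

7

Base: id=1 (n3) at lev 0.
Iteration 1: rows with parent in {1} -> n19 (id 2, lev 1).
Iteration 2: rows with parent in {2} -> n5 (id 3, lev 2), n34 (id 4, lev 2), n15 (id 10, lev 2).
Iteration 3: rows with parent in {3,4,10} -> n22 (id 5, lev 3).
Iteration 4: rows with parent in {5} -> n14 (id 6, lev 4).
Iteration 5: lev < 4 fails for all current rows; recursion stops.
Total rows emitted: 7.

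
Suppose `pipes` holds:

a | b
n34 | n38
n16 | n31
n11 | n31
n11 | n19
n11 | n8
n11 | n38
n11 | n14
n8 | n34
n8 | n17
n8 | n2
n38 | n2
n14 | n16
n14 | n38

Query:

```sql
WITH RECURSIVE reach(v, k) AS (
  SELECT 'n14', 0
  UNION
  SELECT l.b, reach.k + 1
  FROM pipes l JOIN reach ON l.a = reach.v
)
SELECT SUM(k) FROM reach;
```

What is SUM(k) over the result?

6

Base: (n14, k=0).
Iteration 1: edges from {n14} -> (n16, k=1), (n38, k=1).
Iteration 2: edges from {n16,n38} -> (n2, k=2), (n31, k=2).
Iteration 3: no outgoing edges from {n2,n31}; recursion stops.
SUM(k) = 0 + 1 + 1 + 2 + 2 = 6.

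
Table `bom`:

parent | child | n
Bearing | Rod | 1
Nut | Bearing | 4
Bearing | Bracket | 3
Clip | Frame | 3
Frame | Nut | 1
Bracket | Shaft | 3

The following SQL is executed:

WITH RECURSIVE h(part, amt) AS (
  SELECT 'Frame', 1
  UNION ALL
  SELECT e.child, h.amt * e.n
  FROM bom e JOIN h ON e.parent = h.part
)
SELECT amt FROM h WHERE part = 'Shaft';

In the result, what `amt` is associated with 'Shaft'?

36

Base: (Frame, amt=1).
Iteration 1: components of {Frame} -> Nut = 1*1 = 1.
Iteration 2: components of {Nut} -> Bearing = 1*4 = 4.
Iteration 3: components of {Bearing} -> Bracket = 4*3 = 12, Rod = 4*1 = 4.
Iteration 4: components of {Bracket,Rod} -> Shaft = 12*3 = 36.
Iteration 5: no further components; recursion stops.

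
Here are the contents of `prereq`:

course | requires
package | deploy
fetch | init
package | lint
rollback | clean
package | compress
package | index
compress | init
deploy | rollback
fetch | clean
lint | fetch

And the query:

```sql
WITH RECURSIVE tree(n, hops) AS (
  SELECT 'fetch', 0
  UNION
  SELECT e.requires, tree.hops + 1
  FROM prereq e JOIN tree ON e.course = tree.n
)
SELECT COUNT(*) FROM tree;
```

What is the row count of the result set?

Base: (fetch, hops=0).
Iteration 1: edges from {fetch} -> (clean, hops=1), (init, hops=1).
Iteration 2: no outgoing edges from {clean,init}; recursion stops.
Total rows emitted: 3.

3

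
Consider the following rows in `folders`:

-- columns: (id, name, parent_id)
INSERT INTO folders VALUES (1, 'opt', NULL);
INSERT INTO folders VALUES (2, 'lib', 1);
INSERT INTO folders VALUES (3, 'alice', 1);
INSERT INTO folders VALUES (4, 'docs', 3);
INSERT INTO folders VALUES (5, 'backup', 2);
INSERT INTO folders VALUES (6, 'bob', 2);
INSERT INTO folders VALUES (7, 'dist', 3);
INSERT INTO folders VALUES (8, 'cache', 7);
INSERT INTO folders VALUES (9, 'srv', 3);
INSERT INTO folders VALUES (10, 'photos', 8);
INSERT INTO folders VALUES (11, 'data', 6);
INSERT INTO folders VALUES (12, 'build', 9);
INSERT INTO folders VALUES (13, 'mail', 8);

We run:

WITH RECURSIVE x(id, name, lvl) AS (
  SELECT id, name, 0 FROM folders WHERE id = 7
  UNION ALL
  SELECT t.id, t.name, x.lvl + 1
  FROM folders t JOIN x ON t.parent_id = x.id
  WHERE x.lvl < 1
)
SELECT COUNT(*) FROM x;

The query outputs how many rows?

2

Base: id=7 (dist) at lvl 0.
Iteration 1: rows with parent_id in {7} -> cache (id 8, lvl 1).
Iteration 2: lvl < 1 fails for all current rows; recursion stops.
Total rows emitted: 2.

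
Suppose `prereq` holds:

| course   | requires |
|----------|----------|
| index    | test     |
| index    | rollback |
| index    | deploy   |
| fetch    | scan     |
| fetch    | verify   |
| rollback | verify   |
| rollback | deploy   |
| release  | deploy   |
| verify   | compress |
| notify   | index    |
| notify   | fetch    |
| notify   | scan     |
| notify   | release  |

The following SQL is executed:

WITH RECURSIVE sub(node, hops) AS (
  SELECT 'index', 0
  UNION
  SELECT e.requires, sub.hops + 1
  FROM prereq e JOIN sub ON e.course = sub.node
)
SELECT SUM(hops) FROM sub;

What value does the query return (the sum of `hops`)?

Base: (index, hops=0).
Iteration 1: edges from {index} -> (deploy, hops=1), (rollback, hops=1), (test, hops=1).
Iteration 2: edges from {deploy,rollback,test} -> (deploy, hops=2), (verify, hops=2).
Iteration 3: edges from {deploy,verify} -> (compress, hops=3).
Iteration 4: no outgoing edges from {compress}; recursion stops.
SUM(hops) = 0 + 1 + 1 + 1 + 2 + 2 + 3 = 10.

10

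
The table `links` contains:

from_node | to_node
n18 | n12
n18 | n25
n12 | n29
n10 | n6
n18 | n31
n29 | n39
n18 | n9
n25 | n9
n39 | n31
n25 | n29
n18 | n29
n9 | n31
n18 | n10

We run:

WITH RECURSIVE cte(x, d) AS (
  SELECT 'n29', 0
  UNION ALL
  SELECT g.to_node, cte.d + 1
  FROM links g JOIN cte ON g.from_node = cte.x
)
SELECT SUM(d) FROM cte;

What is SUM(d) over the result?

3

Base: (n29, d=0).
Iteration 1: edges from {n29} -> (n39, d=1).
Iteration 2: edges from {n39} -> (n31, d=2).
Iteration 3: no outgoing edges from {n31}; recursion stops.
SUM(d) = 0 + 1 + 2 = 3.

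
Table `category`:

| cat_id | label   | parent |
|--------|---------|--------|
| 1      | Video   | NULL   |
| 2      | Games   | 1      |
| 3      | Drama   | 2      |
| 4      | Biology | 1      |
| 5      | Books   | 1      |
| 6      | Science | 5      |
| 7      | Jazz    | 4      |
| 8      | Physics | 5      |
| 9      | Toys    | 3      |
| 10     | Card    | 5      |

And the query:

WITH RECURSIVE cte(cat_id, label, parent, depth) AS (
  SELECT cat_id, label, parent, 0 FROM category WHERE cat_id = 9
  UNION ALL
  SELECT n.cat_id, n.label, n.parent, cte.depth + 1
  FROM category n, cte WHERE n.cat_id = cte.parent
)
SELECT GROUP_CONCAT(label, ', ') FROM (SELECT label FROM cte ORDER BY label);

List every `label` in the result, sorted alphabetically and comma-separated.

Drama, Games, Toys, Video

Base: cat_id=9 (Toys), parent=3, depth 0.
Iteration 1: join on cat_id=3 -> Drama (id 3, parent=2, depth 1).
Iteration 2: join on cat_id=2 -> Games (id 2, parent=1, depth 2).
Iteration 3: join on cat_id=1 -> Video (id 1, parent=NULL, depth 3).
Iteration 4: parent is NULL; no match; recursion stops.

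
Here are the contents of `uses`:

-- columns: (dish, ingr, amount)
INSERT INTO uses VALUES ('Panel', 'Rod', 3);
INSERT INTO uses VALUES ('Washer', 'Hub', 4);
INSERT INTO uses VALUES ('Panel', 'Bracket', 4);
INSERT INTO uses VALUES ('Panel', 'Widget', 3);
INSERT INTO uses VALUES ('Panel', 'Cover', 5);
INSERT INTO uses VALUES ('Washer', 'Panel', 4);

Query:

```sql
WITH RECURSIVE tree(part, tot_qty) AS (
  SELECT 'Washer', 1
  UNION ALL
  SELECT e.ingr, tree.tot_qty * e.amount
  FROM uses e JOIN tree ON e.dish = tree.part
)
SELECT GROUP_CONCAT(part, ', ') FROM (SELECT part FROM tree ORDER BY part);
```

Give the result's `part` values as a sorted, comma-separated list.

Bracket, Cover, Hub, Panel, Rod, Washer, Widget

Base: (Washer, tot_qty=1).
Iteration 1: components of {Washer} -> Hub = 1*4 = 4, Panel = 1*4 = 4.
Iteration 2: components of {Hub,Panel} -> Bracket = 4*4 = 16, Cover = 4*5 = 20, Rod = 4*3 = 12, Widget = 4*3 = 12.
Iteration 3: no further components; recursion stops.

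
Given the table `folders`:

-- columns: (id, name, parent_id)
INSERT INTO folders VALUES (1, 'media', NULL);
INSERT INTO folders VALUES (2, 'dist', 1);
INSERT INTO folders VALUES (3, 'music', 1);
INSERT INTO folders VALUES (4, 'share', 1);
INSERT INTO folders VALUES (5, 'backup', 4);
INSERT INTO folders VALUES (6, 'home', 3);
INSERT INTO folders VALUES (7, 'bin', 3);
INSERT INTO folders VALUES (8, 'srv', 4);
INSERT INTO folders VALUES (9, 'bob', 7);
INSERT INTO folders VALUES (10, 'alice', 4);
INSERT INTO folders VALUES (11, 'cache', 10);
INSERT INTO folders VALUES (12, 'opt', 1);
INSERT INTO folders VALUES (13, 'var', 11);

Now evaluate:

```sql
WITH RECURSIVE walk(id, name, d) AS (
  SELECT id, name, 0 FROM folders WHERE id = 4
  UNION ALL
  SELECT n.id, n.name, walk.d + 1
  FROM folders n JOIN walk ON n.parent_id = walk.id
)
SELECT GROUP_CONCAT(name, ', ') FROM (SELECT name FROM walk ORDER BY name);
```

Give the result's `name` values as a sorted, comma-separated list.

alice, backup, cache, share, srv, var

Base: id=4 (share) at d 0.
Iteration 1: rows with parent_id in {4} -> backup (id 5, d 1), srv (id 8, d 1), alice (id 10, d 1).
Iteration 2: rows with parent_id in {5,8,10} -> cache (id 11, d 2).
Iteration 3: rows with parent_id in {11} -> var (id 13, d 3).
Iteration 4: no rows with parent_id in {13}; recursion stops.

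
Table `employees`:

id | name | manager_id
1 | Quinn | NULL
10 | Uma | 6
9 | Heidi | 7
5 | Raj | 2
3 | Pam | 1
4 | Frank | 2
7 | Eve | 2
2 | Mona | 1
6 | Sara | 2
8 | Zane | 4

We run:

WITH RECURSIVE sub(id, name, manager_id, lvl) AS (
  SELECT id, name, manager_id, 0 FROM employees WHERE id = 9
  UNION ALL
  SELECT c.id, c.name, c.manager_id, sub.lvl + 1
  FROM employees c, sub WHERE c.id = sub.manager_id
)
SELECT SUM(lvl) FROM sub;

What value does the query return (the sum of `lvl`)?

6

Base: id=9 (Heidi), manager_id=7, lvl 0.
Iteration 1: join on id=7 -> Eve (id 7, manager_id=2, lvl 1).
Iteration 2: join on id=2 -> Mona (id 2, manager_id=1, lvl 2).
Iteration 3: join on id=1 -> Quinn (id 1, manager_id=NULL, lvl 3).
Iteration 4: manager_id is NULL; no match; recursion stops.
SUM(lvl) = 0 + 1 + 2 + 3 = 6.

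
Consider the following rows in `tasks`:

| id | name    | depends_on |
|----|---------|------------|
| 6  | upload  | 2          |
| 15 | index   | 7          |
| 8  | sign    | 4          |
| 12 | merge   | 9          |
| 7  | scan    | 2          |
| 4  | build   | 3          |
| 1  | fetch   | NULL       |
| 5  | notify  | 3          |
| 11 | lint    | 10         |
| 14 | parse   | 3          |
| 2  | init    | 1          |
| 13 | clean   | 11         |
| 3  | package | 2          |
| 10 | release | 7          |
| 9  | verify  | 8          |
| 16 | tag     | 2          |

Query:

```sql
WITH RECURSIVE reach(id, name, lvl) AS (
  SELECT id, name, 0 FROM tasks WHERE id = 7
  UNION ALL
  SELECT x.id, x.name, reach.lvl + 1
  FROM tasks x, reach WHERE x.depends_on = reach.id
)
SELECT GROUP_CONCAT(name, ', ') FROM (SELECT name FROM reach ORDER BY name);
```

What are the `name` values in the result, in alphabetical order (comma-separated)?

clean, index, lint, release, scan

Base: id=7 (scan) at lvl 0.
Iteration 1: rows with depends_on in {7} -> release (id 10, lvl 1), index (id 15, lvl 1).
Iteration 2: rows with depends_on in {10,15} -> lint (id 11, lvl 2).
Iteration 3: rows with depends_on in {11} -> clean (id 13, lvl 3).
Iteration 4: no rows with depends_on in {13}; recursion stops.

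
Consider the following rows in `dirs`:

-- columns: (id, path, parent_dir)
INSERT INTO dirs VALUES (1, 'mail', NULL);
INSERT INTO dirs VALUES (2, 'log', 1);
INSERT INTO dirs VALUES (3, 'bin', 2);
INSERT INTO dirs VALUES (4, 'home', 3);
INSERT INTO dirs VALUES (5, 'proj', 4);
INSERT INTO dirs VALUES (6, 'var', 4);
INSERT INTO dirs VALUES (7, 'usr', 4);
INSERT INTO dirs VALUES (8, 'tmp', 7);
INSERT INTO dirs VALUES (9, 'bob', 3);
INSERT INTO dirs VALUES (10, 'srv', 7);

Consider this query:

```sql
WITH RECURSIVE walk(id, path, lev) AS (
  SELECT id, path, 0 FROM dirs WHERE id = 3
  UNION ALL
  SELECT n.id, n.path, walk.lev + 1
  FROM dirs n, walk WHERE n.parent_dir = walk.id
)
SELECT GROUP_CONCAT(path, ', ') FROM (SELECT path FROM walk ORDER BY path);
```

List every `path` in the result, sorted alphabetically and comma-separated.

Base: id=3 (bin) at lev 0.
Iteration 1: rows with parent_dir in {3} -> home (id 4, lev 1), bob (id 9, lev 1).
Iteration 2: rows with parent_dir in {4,9} -> proj (id 5, lev 2), var (id 6, lev 2), usr (id 7, lev 2).
Iteration 3: rows with parent_dir in {5,6,7} -> tmp (id 8, lev 3), srv (id 10, lev 3).
Iteration 4: no rows with parent_dir in {8,10}; recursion stops.

bin, bob, home, proj, srv, tmp, usr, var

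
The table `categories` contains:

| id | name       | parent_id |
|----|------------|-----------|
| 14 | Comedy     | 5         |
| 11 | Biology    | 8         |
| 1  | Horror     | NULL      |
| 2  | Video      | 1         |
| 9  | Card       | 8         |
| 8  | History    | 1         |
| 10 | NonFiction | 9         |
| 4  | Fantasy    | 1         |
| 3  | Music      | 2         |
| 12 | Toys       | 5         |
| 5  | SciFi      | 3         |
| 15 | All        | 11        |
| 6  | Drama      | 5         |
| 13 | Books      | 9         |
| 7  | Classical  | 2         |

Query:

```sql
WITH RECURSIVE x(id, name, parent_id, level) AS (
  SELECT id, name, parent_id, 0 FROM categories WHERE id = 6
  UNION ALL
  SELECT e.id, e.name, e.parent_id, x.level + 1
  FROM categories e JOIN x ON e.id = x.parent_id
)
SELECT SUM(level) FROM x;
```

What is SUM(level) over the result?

10

Base: id=6 (Drama), parent_id=5, level 0.
Iteration 1: join on id=5 -> SciFi (id 5, parent_id=3, level 1).
Iteration 2: join on id=3 -> Music (id 3, parent_id=2, level 2).
Iteration 3: join on id=2 -> Video (id 2, parent_id=1, level 3).
Iteration 4: join on id=1 -> Horror (id 1, parent_id=NULL, level 4).
Iteration 5: parent_id is NULL; no match; recursion stops.
SUM(level) = 0 + 1 + 2 + 3 + 4 = 10.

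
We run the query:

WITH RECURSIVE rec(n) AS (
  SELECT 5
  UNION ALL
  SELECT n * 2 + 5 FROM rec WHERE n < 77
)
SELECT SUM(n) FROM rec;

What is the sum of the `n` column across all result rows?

Base: n=5.
Iteration 1: 5 < 77 holds -> n = 5 * 2 + 5 = 15.
Iteration 2: 15 < 77 holds -> n = 15 * 2 + 5 = 35.
Iteration 3: 35 < 77 holds -> n = 35 * 2 + 5 = 75.
Iteration 4: 75 < 77 holds -> n = 75 * 2 + 5 = 155.
Iteration 5: 155 < 77 fails; recursion stops.
SUM(n) = 5 + 15 + 35 + 75 + 155 = 285.

285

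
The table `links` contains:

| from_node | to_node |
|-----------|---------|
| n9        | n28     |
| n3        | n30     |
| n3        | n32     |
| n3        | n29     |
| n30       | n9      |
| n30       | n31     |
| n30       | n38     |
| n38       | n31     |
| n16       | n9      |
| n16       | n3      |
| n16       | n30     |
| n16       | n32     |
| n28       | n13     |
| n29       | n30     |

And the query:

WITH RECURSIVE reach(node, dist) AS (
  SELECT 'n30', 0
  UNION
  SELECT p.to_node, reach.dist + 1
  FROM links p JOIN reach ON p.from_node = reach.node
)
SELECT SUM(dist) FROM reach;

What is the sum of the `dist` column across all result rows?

Base: (n30, dist=0).
Iteration 1: edges from {n30} -> (n31, dist=1), (n38, dist=1), (n9, dist=1).
Iteration 2: edges from {n31,n38,n9} -> (n28, dist=2), (n31, dist=2).
Iteration 3: edges from {n28,n31} -> (n13, dist=3).
Iteration 4: no outgoing edges from {n13}; recursion stops.
SUM(dist) = 0 + 1 + 1 + 1 + 2 + 2 + 3 = 10.

10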